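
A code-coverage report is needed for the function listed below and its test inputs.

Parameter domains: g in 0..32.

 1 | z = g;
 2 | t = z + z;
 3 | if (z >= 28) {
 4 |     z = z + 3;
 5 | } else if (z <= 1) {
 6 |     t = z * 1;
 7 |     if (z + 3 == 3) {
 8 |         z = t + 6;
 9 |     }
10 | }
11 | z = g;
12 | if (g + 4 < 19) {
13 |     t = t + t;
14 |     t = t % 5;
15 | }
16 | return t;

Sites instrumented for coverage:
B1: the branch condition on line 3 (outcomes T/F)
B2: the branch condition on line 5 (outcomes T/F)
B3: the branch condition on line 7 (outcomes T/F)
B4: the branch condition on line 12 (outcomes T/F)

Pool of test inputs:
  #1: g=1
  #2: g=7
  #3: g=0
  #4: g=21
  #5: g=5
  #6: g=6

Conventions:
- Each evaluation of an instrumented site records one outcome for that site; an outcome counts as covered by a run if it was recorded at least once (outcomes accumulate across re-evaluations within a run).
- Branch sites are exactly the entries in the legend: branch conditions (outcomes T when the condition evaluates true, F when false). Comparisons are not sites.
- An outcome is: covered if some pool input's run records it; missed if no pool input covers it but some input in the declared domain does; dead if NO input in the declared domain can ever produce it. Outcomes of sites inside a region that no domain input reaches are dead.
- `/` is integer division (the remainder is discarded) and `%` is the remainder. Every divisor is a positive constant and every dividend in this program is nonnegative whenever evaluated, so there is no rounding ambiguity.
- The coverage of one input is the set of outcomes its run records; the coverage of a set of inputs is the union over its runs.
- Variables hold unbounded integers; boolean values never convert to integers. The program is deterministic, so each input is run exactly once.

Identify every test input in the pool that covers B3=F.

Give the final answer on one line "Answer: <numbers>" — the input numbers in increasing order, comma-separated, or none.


input #1 (g=1): produces B3=F
input #2 (g=7): does not produce B3=F
input #3 (g=0): does not produce B3=F
input #4 (g=21): does not produce B3=F
input #5 (g=5): does not produce B3=F
input #6 (g=6): does not produce B3=F
Answer: 1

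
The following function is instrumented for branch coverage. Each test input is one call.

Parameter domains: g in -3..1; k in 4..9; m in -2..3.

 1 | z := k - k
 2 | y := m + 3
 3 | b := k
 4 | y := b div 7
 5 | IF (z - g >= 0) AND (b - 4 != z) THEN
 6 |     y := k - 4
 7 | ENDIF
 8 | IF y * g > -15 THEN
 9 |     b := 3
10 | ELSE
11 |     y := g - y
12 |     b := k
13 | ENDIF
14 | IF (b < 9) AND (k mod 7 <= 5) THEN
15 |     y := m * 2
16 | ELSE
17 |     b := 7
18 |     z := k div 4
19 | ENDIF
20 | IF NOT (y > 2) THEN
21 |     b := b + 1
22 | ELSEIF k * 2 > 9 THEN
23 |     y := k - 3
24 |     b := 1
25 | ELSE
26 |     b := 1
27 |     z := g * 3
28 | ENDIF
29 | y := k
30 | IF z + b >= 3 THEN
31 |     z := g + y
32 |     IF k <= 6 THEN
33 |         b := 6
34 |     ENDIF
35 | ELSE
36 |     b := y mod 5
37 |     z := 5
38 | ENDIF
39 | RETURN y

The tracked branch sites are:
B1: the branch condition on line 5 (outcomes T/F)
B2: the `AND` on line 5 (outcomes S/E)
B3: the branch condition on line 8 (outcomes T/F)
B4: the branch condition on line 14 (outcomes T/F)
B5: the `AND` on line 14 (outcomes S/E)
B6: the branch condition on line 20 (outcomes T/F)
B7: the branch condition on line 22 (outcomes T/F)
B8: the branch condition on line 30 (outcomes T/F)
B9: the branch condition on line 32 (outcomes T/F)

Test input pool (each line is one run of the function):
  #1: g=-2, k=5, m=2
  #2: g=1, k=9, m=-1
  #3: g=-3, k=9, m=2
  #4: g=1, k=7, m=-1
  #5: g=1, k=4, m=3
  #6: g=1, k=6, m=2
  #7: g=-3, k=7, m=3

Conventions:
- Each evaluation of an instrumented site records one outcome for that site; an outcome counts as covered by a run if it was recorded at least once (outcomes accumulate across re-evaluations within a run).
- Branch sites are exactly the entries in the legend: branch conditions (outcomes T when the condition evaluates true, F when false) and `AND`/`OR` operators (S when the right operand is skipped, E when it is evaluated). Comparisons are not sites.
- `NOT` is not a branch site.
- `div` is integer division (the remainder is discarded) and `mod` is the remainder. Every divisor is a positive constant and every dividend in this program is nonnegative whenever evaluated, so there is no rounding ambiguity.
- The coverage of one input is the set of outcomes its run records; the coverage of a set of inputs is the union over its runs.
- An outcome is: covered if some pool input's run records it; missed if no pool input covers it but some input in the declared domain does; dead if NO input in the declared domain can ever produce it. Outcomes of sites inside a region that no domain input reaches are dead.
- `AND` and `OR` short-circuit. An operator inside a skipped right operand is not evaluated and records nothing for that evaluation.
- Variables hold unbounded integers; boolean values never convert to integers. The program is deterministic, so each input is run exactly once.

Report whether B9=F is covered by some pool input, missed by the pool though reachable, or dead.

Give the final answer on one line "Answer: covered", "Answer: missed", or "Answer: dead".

B9=F is recorded by pool input(s) 2, 3, 4 -> covered

Answer: covered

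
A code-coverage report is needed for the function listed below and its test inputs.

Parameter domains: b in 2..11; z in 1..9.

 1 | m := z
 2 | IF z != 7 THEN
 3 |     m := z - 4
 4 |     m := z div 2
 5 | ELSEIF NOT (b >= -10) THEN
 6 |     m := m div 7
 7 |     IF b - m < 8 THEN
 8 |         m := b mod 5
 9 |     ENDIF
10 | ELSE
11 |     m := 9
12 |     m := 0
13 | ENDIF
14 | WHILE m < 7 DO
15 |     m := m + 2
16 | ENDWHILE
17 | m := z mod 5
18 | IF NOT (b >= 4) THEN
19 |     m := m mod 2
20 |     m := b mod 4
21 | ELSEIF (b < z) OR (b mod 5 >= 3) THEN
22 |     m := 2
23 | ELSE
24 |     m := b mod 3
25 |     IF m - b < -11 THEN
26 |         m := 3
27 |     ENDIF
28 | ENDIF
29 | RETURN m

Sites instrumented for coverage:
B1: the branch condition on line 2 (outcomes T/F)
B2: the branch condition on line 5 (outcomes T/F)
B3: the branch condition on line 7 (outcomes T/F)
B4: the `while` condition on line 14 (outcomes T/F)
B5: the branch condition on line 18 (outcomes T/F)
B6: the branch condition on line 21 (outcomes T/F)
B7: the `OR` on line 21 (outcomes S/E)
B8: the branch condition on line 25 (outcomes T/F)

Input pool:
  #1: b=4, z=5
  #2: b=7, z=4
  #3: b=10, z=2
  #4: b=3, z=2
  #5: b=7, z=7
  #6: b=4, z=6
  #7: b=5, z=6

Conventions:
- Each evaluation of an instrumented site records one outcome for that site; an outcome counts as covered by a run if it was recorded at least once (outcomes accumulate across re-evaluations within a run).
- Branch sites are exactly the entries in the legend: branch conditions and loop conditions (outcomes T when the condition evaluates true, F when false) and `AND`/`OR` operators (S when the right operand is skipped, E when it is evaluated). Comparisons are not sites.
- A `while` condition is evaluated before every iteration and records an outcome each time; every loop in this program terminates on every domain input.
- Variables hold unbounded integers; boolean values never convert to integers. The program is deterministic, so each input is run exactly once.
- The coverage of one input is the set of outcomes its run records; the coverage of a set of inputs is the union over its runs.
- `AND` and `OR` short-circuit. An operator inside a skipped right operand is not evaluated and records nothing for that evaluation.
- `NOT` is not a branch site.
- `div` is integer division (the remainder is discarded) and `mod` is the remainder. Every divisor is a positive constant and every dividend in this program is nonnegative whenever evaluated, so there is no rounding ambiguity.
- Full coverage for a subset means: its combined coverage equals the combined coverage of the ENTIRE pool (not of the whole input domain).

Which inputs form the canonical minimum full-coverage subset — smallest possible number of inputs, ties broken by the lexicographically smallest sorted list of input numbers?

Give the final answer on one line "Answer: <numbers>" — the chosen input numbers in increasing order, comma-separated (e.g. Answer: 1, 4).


input #1 (b=4, z=5): events B1->T, B4->T, B4->T, B4->T, B4->F, B5->F, B7->S, B6->T; covers B1=T, B4=T, B4=F, B5=F, B6=T, B7=S
input #2 (b=7, z=4): events B1->T, B4->T, B4->T, B4->T, B4->F, B5->F, B7->E, B6->F, B8->F; covers B1=T, B4=T, B4=F, B5=F, B6=F, B7=E, B8=F
input #3 (b=10, z=2): events B1->T, B4->T, B4->T, B4->T, B4->F, B5->F, B7->E, B6->F, B8->F; covers B1=T, B4=T, B4=F, B5=F, B6=F, B7=E, B8=F
input #4 (b=3, z=2): events B1->T, B4->T, B4->T, B4->T, B4->F, B5->T; covers B1=T, B4=T, B4=F, B5=T
input #5 (b=7, z=7): events B1->F, B2->F, B4->T, B4->T, B4->T, B4->T, B4->F, B5->F, B7->E, B6->F, B8->F; covers B1=F, B2=F, B4=T, B4=F, B5=F, B6=F, B7=E, B8=F
input #6 (b=4, z=6): events B1->T, B4->T, B4->T, B4->F, B5->F, B7->S, B6->T; covers B1=T, B4=T, B4=F, B5=F, B6=T, B7=S
input #7 (b=5, z=6): events B1->T, B4->T, B4->T, B4->F, B5->F, B7->S, B6->T; covers B1=T, B4=T, B4=F, B5=F, B6=T, B7=S
union over all inputs: B1=T, B1=F, B2=F, B4=T, B4=F, B5=T, B5=F, B6=T, B6=F, B7=S, B7=E, B8=F (12 outcomes)
size 1 is not enough: best union over all size-1 subsets is 8/12
size 2 is not enough: best union over all size-2 subsets is 11/12
inputs {1, 4, 5} (size 3) cover everything; no size-3 subset with a lexicographically smaller index list covers all 12
Answer: 1, 4, 5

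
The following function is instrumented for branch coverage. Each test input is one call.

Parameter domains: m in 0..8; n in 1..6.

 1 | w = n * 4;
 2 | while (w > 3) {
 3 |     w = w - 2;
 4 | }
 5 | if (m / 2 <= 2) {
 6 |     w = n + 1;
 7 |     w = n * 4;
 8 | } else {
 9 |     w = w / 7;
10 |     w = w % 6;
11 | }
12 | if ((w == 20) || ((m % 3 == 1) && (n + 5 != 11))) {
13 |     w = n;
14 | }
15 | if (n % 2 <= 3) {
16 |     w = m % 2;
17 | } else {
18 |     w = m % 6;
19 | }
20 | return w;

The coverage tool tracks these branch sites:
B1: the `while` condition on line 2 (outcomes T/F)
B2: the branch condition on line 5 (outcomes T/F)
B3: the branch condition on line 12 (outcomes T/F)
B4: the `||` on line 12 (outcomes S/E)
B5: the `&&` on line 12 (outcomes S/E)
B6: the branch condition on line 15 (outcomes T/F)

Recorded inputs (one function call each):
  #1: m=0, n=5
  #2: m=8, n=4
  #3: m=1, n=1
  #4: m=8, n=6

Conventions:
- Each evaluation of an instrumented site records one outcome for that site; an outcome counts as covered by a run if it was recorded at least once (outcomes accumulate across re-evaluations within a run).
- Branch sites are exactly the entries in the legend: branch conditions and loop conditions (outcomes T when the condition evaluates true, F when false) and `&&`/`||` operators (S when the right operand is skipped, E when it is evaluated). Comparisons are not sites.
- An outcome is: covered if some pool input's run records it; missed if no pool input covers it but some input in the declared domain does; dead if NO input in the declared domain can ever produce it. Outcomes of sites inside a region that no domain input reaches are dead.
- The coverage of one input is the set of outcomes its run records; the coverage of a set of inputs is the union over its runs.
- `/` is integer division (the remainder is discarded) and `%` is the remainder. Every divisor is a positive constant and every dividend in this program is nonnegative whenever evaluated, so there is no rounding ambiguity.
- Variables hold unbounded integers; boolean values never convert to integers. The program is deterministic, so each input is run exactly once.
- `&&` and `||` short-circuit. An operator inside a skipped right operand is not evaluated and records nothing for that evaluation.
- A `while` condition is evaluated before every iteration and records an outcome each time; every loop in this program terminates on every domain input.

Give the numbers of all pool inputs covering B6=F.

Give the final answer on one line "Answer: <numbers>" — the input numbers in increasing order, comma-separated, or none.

input #1 (m=0, n=5): does not produce B6=F
input #2 (m=8, n=4): does not produce B6=F
input #3 (m=1, n=1): does not produce B6=F
input #4 (m=8, n=6): does not produce B6=F

Answer: none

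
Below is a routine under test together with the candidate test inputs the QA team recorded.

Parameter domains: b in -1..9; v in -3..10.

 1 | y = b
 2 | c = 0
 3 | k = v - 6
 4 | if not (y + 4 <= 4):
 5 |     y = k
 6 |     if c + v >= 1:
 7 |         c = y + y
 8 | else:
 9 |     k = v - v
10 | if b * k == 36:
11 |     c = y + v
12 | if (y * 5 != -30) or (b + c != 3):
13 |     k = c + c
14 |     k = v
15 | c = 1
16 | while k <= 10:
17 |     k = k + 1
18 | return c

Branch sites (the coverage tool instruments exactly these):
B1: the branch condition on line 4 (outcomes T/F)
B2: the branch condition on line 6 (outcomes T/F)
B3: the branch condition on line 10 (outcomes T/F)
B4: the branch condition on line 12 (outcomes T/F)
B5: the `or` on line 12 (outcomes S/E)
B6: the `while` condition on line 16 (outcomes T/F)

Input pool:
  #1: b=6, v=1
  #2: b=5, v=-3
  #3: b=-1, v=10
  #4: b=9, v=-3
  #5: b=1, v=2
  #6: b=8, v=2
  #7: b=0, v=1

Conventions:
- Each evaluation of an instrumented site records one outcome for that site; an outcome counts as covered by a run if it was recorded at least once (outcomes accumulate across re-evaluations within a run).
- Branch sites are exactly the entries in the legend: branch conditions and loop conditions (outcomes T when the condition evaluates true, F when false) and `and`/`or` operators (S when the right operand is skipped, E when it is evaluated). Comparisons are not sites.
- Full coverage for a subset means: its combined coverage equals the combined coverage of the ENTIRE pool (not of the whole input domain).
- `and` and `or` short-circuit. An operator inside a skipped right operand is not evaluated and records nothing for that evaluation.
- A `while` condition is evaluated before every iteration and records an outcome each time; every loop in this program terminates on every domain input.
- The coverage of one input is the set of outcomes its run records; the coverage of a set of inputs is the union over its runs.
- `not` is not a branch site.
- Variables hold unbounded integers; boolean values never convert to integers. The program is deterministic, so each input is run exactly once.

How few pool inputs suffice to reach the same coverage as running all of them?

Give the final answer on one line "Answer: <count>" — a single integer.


test 1 (b=6, v=1) hits B1=T, B2=T, B3=F, B4=T, B5=S, B6=T, B6=F
test 2 (b=5, v=-3) hits B1=T, B2=F, B3=F, B4=T, B5=S, B6=T, B6=F
test 3 (b=-1, v=10) hits B1=F, B3=F, B4=T, B5=S, B6=T, B6=F
test 4 (b=9, v=-3) hits B1=T, B2=F, B3=F, B4=T, B5=S, B6=T, B6=F
test 5 (b=1, v=2) hits B1=T, B2=T, B3=F, B4=T, B5=S, B6=T, B6=F
test 6 (b=8, v=2) hits B1=T, B2=T, B3=F, B4=T, B5=S, B6=T, B6=F
test 7 (b=0, v=1) hits B1=F, B3=F, B4=T, B5=S, B6=T, B6=F
union over all inputs: B1=T, B1=F, B2=T, B2=F, B3=F, B4=T, B5=S, B6=T, B6=F (9 outcomes)
size 1 is not enough: best union over all size-1 subsets is 7/9
size 2 is not enough: best union over all size-2 subsets is 8/9
at size 3, {1, 2, 3} reaches all 9 outcomes; every lexicographically earlier size-3 subset fails
Answer: 3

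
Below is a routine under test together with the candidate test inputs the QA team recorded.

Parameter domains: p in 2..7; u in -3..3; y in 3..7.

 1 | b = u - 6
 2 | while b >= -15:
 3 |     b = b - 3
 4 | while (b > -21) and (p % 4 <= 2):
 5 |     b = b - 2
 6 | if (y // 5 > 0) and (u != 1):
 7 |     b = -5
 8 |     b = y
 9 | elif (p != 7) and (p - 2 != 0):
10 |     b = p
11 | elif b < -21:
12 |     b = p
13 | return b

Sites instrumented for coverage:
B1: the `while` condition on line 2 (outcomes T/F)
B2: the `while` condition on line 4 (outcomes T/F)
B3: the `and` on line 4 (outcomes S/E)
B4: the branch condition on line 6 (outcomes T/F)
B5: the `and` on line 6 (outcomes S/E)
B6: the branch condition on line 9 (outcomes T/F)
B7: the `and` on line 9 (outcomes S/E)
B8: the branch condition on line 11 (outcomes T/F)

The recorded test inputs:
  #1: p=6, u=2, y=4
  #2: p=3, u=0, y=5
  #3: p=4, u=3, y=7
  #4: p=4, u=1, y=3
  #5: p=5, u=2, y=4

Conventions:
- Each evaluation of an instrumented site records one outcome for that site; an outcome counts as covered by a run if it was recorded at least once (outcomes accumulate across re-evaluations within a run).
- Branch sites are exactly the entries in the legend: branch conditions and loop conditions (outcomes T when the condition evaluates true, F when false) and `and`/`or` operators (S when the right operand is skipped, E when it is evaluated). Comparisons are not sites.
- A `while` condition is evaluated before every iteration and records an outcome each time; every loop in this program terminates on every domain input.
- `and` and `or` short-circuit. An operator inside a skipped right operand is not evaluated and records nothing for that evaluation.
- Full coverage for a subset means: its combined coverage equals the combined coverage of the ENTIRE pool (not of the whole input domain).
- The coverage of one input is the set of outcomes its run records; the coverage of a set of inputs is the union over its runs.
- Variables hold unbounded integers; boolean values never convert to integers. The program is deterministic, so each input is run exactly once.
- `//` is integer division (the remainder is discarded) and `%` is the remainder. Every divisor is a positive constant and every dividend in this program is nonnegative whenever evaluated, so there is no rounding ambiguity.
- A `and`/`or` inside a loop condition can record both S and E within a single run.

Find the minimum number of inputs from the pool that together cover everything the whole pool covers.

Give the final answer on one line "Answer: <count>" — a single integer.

#1 (p=6, u=2, y=4) -> B1->T, B1->T, B1->T, B1->T, B1->F, B3->E, B2->T, B3->E, B2->T, B3->E, B2->T, B3->S, B2->F, B5->S, ...; covered: B1=T, B1=F, B2=T, B2=F, B3=S, B3=E, B4=F, B5=S, B6=T, B7=E
#2 (p=3, u=0, y=5) -> B1->T, B1->T, B1->T, B1->T, B1->F, B3->E, B2->F, B5->E, B4->T; covered: B1=T, B1=F, B2=F, B3=E, B4=T, B5=E
#3 (p=4, u=3, y=7) -> B1->T, B1->T, B1->T, B1->T, B1->T, B1->F, B3->E, B2->T, B3->E, B2->T, B3->S, B2->F, B5->E, B4->T; covered: B1=T, B1=F, B2=T, B2=F, B3=S, B3=E, B4=T, B5=E
#4 (p=4, u=1, y=3) -> B1->T, B1->T, B1->T, B1->T, B1->F, B3->E, B2->T, B3->E, B2->T, B3->S, B2->F, B5->S, B4->F, B7->E, ...; covered: B1=T, B1=F, B2=T, B2=F, B3=S, B3=E, B4=F, B5=S, B6=T, B7=E
#5 (p=5, u=2, y=4) -> B1->T, B1->T, B1->T, B1->T, B1->F, B3->E, B2->T, B3->E, B2->T, B3->E, B2->T, B3->S, B2->F, B5->S, ...; covered: B1=T, B1=F, B2=T, B2=F, B3=S, B3=E, B4=F, B5=S, B6=T, B7=E
together the pool reaches 12 outcomes: B1=T, B1=F, B2=T, B2=F, B3=S, B3=E, B4=T, B4=F, B5=S, B5=E, B6=T, B7=E
no size-1 subset reaches all 12 outcomes (best union: 10/12)
inputs {1, 2} (size 2) cover everything; no size-2 subset with a lexicographically smaller index list covers all 12

Answer: 2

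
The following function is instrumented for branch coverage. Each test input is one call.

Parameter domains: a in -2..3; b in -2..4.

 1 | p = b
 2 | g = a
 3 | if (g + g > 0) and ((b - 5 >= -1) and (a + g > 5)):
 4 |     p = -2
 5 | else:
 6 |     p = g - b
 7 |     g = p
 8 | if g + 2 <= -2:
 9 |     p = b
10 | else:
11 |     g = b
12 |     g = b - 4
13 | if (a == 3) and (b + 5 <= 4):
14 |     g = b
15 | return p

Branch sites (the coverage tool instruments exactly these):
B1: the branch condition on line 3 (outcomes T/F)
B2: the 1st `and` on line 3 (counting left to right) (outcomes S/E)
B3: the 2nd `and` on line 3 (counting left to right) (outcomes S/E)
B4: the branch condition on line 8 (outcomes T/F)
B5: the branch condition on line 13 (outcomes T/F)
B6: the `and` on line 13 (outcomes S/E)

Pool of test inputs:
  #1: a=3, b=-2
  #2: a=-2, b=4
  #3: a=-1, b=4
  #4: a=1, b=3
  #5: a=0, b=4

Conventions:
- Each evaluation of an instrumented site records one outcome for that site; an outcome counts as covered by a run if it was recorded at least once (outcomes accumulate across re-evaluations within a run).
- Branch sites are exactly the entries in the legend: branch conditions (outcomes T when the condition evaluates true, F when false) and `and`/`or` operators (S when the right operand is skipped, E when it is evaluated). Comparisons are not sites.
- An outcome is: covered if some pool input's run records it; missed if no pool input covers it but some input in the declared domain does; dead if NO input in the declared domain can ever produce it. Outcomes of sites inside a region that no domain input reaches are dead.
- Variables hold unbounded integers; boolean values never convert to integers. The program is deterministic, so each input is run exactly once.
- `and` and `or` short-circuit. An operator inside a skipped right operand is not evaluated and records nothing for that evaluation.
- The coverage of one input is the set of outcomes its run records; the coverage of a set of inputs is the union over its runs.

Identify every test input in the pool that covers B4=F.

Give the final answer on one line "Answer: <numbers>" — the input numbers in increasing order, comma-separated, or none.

input #1 (a=3, b=-2): hits B4=F
input #2 (a=-2, b=4): never hits B4=F
input #3 (a=-1, b=4): never hits B4=F
input #4 (a=1, b=3): hits B4=F
input #5 (a=0, b=4): never hits B4=F

Answer: 1, 4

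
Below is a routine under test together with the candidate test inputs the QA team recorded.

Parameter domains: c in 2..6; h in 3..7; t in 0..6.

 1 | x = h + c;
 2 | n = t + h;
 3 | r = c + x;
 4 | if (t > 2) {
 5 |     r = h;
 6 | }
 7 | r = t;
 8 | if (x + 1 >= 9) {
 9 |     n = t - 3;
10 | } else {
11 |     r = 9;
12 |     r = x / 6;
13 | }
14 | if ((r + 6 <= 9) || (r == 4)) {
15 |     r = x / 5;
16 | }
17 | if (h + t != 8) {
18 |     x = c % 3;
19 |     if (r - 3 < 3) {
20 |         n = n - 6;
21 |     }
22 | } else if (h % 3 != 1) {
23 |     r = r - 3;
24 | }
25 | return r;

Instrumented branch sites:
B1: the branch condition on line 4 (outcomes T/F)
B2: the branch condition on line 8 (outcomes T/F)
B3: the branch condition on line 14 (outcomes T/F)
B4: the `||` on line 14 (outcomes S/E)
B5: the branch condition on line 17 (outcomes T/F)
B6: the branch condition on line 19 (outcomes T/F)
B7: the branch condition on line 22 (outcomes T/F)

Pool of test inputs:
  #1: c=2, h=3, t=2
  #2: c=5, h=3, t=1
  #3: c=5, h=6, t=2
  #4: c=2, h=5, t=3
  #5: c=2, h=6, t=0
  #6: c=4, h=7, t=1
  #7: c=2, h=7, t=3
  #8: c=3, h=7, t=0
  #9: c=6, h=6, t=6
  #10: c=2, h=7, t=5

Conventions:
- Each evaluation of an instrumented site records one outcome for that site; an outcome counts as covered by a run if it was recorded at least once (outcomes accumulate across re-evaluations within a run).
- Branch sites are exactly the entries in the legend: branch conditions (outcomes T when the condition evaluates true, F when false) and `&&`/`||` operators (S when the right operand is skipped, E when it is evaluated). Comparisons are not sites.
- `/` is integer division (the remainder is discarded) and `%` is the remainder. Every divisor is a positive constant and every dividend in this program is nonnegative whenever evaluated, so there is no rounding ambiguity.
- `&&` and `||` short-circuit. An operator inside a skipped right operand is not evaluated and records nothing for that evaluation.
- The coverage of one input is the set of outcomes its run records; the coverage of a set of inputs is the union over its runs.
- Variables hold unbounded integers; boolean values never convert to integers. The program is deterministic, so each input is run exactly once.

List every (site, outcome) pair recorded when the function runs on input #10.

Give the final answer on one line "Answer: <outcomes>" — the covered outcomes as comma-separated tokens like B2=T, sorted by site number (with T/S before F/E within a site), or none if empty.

Event log for input #10 (c=2, h=7, t=5):
  B1->T, B2->T, B4->E, B3->F, B5->T, B6->T
as a set, this run covers: B1=T, B2=T, B3=F, B4=E, B5=T, B6=T

Answer: B1=T, B2=T, B3=F, B4=E, B5=T, B6=T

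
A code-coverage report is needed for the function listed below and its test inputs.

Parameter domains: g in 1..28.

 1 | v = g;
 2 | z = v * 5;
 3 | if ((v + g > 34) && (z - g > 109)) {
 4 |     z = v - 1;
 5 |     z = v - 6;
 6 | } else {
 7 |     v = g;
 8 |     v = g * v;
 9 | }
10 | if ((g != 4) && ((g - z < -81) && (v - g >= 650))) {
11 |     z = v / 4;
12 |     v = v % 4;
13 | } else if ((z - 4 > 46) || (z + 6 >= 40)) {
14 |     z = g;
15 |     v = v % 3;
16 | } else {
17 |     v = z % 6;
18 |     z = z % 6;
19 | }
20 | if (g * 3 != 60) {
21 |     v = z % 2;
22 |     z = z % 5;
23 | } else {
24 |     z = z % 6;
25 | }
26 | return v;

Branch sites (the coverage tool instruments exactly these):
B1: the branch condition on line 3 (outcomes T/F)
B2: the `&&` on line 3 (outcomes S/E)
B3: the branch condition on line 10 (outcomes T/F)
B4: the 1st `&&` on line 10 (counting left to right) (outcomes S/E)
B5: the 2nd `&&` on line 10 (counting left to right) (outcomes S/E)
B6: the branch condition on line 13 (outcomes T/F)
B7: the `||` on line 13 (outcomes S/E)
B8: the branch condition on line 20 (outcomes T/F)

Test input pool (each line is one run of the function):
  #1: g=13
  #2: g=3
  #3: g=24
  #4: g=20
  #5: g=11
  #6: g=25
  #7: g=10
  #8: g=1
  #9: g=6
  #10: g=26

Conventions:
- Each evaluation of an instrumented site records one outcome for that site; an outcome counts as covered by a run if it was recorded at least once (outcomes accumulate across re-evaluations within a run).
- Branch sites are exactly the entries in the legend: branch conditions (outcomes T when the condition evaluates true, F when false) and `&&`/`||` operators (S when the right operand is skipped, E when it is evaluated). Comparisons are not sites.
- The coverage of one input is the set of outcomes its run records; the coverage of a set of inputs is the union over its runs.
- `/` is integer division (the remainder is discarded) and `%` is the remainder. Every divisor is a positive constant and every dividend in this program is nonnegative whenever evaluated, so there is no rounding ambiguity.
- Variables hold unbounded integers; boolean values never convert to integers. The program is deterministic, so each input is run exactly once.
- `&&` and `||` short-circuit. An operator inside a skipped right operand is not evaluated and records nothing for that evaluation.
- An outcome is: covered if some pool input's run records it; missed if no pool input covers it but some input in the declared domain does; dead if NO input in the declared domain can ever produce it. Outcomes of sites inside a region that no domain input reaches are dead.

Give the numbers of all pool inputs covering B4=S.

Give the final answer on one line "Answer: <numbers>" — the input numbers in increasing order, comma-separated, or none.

input #1 (g=13): misses B4=S
input #2 (g=3): misses B4=S
input #3 (g=24): misses B4=S
input #4 (g=20): misses B4=S
input #5 (g=11): misses B4=S
input #6 (g=25): misses B4=S
input #7 (g=10): misses B4=S
input #8 (g=1): misses B4=S
input #9 (g=6): misses B4=S
input #10 (g=26): misses B4=S

Answer: none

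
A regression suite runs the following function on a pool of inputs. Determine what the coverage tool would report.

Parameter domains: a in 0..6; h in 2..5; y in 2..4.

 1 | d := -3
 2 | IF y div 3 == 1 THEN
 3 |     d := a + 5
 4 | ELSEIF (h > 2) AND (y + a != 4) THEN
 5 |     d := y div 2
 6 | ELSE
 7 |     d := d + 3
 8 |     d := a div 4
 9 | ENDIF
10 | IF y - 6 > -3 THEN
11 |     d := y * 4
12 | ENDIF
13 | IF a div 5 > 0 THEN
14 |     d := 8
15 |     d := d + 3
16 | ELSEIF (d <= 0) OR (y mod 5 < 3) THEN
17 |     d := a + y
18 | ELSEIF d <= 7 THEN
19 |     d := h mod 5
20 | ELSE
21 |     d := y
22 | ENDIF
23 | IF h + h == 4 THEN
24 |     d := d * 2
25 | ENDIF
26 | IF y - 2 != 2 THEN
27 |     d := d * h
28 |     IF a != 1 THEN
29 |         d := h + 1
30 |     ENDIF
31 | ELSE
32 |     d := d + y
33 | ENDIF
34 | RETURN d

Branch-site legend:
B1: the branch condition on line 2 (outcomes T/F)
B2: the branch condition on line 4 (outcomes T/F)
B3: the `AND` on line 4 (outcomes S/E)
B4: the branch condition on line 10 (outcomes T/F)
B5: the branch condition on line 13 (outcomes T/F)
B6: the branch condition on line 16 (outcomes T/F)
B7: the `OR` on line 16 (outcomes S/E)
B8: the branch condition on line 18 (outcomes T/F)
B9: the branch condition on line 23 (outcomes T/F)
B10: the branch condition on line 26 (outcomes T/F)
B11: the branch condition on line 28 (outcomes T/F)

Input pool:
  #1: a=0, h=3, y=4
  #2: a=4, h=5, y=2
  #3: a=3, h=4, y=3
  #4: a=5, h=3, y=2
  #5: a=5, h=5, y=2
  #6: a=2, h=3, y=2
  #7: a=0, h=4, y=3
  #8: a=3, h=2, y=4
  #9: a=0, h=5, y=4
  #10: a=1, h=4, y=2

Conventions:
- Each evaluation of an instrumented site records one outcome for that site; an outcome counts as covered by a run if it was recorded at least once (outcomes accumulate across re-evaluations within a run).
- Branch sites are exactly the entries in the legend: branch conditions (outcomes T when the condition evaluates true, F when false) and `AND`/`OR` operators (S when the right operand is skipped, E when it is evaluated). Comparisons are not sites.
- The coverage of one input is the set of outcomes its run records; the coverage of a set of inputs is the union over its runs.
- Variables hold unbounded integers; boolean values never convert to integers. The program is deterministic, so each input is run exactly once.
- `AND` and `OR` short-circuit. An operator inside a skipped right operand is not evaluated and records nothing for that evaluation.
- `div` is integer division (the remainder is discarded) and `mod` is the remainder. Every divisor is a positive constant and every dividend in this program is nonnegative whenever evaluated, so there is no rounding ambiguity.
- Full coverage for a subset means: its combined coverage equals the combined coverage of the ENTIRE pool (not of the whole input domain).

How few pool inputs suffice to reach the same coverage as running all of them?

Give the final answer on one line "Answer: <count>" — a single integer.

#1 (a=0, h=3, y=4) -> B1->T, B4->T, B5->F, B7->E, B6->F, B8->F, B9->F, B10->F; covered: B1=T, B4=T, B5=F, B6=F, B7=E, B8=F, B9=F, B10=F
#2 (a=4, h=5, y=2) -> B1->F, B3->E, B2->T, B4->F, B5->F, B7->E, B6->T, B9->F, B10->T, B11->T; covered: B1=F, B2=T, B3=E, B4=F, B5=F, B6=T, B7=E, B9=F, B10=T, B11=T
#3 (a=3, h=4, y=3) -> B1->T, B4->F, B5->F, B7->E, B6->F, B8->F, B9->F, B10->T, B11->T; covered: B1=T, B4=F, B5=F, B6=F, B7=E, B8=F, B9=F, B10=T, B11=T
#4 (a=5, h=3, y=2) -> B1->F, B3->E, B2->T, B4->F, B5->T, B9->F, B10->T, B11->T; covered: B1=F, B2=T, B3=E, B4=F, B5=T, B9=F, B10=T, B11=T
#5 (a=5, h=5, y=2) -> B1->F, B3->E, B2->T, B4->F, B5->T, B9->F, B10->T, B11->T; covered: B1=F, B2=T, B3=E, B4=F, B5=T, B9=F, B10=T, B11=T
#6 (a=2, h=3, y=2) -> B1->F, B3->E, B2->F, B4->F, B5->F, B7->S, B6->T, B9->F, B10->T, B11->T; covered: B1=F, B2=F, B3=E, B4=F, B5=F, B6=T, B7=S, B9=F, B10=T, B11=T
#7 (a=0, h=4, y=3) -> B1->T, B4->F, B5->F, B7->E, B6->F, B8->T, B9->F, B10->T, B11->T; covered: B1=T, B4=F, B5=F, B6=F, B7=E, B8=T, B9=F, B10=T, B11=T
#8 (a=3, h=2, y=4) -> B1->T, B4->T, B5->F, B7->E, B6->F, B8->F, B9->T, B10->F; covered: B1=T, B4=T, B5=F, B6=F, B7=E, B8=F, B9=T, B10=F
#9 (a=0, h=5, y=4) -> B1->T, B4->T, B5->F, B7->E, B6->F, B8->F, B9->F, B10->F; covered: B1=T, B4=T, B5=F, B6=F, B7=E, B8=F, B9=F, B10=F
#10 (a=1, h=4, y=2) -> B1->F, B3->E, B2->T, B4->F, B5->F, B7->E, B6->T, B9->F, B10->T, B11->F; covered: B1=F, B2=T, B3=E, B4=F, B5=F, B6=T, B7=E, B9=F, B10=T, B11=F
union over all inputs: B1=T, B1=F, B2=T, B2=F, B3=E, B4=T, B4=F, B5=T, B5=F, B6=T, B6=F, B7=S, B7=E, B8=T, B8=F, B9=T, B9=F, B10=T, B10=F, B11=T, B11=F (21 outcomes)
checked all size-1 subsets: none covers 21 outcomes (max 10/21)
checked all size-2 subsets: none covers 21 outcomes (max 17/21)
checked all size-3 subsets: none covers 21 outcomes (max 19/21)
checked all size-4 subsets: none covers 21 outcomes (max 20/21)
at size 5, {4, 6, 7, 8, 10} reaches all 21 outcomes; every lexicographically earlier size-5 subset fails

Answer: 5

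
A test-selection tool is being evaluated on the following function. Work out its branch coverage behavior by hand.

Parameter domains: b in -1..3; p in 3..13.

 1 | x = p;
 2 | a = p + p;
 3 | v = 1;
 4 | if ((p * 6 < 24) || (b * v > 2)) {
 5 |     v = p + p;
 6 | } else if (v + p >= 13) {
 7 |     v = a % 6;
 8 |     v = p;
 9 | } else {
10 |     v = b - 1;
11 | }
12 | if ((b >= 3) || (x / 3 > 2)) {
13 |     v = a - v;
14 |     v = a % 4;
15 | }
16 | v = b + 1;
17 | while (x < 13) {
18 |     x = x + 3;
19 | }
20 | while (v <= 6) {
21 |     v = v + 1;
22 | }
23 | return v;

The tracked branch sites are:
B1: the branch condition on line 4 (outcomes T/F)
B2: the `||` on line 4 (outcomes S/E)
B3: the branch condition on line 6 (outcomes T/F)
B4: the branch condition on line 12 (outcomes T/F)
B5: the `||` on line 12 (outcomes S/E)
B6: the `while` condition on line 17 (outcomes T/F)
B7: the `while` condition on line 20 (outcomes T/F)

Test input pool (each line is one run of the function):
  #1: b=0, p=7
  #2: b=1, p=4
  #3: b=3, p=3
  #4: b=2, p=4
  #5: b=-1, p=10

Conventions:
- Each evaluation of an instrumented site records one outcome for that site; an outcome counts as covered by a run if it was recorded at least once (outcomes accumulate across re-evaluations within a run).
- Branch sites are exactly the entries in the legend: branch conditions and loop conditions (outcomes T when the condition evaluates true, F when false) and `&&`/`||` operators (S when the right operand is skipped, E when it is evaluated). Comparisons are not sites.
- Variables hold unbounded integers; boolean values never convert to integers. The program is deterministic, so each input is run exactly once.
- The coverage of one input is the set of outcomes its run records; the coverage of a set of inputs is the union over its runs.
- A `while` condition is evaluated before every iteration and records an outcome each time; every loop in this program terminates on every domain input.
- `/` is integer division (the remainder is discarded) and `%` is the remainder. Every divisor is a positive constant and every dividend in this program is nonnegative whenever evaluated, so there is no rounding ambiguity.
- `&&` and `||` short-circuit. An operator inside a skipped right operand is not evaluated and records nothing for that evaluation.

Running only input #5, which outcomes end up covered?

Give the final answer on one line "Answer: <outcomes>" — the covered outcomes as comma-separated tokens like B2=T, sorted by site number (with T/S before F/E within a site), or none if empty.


Running input #5 (b=-1, p=10), event by event:
  B2->E, B1->F, B3->F, B5->E, B4->T, B6->T, B6->F, B7->T, B7->T, B7->T
  B7->T, B7->T, B7->T, B7->T, B7->F
collecting distinct outcomes: B1=F, B2=E, B3=F, B4=T, B5=E, B6=T, B6=F, B7=T, B7=F
Answer: B1=F, B2=E, B3=F, B4=T, B5=E, B6=T, B6=F, B7=T, B7=F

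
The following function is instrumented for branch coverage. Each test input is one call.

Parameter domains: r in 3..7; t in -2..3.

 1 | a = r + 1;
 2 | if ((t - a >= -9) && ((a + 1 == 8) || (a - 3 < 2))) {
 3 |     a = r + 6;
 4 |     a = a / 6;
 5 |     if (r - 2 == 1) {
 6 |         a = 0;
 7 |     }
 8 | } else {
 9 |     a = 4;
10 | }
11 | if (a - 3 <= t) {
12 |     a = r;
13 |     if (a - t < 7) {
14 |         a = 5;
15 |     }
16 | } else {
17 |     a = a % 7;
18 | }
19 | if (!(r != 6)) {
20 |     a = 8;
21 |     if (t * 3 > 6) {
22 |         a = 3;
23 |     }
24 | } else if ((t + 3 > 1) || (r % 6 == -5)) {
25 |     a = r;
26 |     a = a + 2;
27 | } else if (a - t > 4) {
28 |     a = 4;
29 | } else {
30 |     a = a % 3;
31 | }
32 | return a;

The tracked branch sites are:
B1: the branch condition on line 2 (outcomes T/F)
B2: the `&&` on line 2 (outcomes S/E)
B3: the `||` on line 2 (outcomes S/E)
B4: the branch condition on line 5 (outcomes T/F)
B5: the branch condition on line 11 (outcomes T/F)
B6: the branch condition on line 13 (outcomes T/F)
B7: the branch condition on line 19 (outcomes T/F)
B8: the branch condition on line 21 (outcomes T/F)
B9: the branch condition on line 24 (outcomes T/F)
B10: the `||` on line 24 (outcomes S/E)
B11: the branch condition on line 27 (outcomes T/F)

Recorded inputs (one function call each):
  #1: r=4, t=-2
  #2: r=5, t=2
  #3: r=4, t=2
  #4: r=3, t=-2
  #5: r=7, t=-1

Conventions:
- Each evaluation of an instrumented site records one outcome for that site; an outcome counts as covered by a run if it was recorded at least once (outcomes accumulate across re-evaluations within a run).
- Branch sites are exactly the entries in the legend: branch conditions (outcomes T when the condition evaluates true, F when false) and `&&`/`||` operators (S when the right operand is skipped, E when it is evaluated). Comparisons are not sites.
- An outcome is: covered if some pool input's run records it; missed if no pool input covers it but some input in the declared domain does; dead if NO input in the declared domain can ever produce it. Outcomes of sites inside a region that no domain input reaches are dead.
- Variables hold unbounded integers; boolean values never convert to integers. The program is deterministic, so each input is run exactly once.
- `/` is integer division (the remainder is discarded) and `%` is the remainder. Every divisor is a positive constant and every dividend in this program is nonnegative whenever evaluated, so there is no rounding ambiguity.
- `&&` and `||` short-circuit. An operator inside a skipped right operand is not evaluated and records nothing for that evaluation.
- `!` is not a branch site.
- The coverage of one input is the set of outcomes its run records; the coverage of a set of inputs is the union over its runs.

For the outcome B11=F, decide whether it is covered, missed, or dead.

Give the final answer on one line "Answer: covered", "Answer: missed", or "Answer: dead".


no pool input records B11=F
checking all 30 inputs in the declared domain: B11=F is never recorded -> dead
Answer: dead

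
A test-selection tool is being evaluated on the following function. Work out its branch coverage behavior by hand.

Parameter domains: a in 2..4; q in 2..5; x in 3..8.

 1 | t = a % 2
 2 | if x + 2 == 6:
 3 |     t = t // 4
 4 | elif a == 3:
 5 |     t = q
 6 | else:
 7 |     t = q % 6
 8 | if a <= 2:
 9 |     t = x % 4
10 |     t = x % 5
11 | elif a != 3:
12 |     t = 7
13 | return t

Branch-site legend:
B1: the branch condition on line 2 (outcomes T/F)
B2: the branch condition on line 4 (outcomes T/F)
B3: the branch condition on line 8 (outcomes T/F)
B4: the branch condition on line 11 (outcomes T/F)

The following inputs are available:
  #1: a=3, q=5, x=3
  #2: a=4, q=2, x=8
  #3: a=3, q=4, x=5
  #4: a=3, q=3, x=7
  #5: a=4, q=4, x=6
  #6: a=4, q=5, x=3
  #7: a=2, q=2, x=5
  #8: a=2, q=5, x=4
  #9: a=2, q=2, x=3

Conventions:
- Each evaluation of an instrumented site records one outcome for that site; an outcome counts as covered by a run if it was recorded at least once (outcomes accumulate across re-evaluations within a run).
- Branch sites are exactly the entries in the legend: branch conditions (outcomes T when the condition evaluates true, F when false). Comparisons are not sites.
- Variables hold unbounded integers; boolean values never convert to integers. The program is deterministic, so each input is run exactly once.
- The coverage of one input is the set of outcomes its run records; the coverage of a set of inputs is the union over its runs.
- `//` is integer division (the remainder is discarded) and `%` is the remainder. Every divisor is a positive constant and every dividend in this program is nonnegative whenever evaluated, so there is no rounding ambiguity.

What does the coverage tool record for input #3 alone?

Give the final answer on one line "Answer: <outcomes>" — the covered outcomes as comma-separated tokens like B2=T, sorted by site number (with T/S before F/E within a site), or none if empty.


Simulating input #3 (a=3, q=4, x=5) step by step:
  B1->F, B2->T, B3->F, B4->F
deduplicating events, the covered set is: B1=F, B2=T, B3=F, B4=F
Answer: B1=F, B2=T, B3=F, B4=F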